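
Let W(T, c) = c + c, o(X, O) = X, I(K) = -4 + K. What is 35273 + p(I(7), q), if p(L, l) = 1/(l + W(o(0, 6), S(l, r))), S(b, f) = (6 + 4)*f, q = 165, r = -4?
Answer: 2998206/85 ≈ 35273.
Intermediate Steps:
S(b, f) = 10*f
W(T, c) = 2*c
p(L, l) = 1/(-80 + l) (p(L, l) = 1/(l + 2*(10*(-4))) = 1/(l + 2*(-40)) = 1/(l - 80) = 1/(-80 + l))
35273 + p(I(7), q) = 35273 + 1/(-80 + 165) = 35273 + 1/85 = 2998206/85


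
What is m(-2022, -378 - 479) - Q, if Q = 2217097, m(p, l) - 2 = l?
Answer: -2217952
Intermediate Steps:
m(p, l) = 2 + l
m(-2022, -378 - 479) - Q = (2 + (-378 - 479)) - 1*2217097 = (2 - 857) - 2217097 = -855 - 2217097 = -2217952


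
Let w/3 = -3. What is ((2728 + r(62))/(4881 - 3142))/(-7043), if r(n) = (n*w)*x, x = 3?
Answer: -1054/12247777 ≈ -8.6056e-5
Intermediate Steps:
w = -9 (w = 3*(-3) = -9)
r(n) = -27*n (r(n) = (n*(-9))*3 = -9*n*3 = -27*n)
((2728 + r(62))/(4881 - 3142))/(-7043) = ((2728 - 27*62)/(4881 - 3142))/(-7043) = ((2728 - 1674)/1739)*(-1/7043) = (1054*(1/1739))*(-1/7043) = (1054/1739)*(-1/7043) = -1054/12247777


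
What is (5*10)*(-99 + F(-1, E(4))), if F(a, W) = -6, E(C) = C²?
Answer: -5250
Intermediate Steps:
(5*10)*(-99 + F(-1, E(4))) = (5*10)*(-99 - 6) = 50*(-105) = -5250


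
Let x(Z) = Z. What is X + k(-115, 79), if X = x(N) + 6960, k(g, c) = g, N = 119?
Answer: 6964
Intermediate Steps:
X = 7079 (X = 119 + 6960 = 7079)
X + k(-115, 79) = 7079 - 115 = 6964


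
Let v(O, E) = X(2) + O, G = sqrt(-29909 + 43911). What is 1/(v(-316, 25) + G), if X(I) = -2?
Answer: -159/43561 - sqrt(14002)/87122 ≈ -0.0050083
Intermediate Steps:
G = sqrt(14002) ≈ 118.33
v(O, E) = -2 + O
1/(v(-316, 25) + G) = 1/((-2 - 316) + sqrt(14002)) = 1/(-318 + sqrt(14002))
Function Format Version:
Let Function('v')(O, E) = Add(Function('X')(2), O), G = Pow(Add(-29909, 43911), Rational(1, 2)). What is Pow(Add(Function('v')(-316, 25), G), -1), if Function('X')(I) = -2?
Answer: Add(Rational(-159, 43561), Mul(Rational(-1, 87122), Pow(14002, Rational(1, 2)))) ≈ -0.0050083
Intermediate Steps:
G = Pow(14002, Rational(1, 2)) ≈ 118.33
Function('v')(O, E) = Add(-2, O)
Pow(Add(Function('v')(-316, 25), G), -1) = Pow(Add(Add(-2, -316), Pow(14002, Rational(1, 2))), -1) = Pow(Add(-318, Pow(14002, Rational(1, 2))), -1)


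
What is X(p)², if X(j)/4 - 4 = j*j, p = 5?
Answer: 13456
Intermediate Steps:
X(j) = 16 + 4*j² (X(j) = 16 + 4*(j*j) = 16 + 4*j²)
X(p)² = (16 + 4*5²)² = (16 + 4*25)² = (16 + 100)² = 116² = 13456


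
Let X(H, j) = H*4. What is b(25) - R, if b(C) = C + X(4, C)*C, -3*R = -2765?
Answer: -1490/3 ≈ -496.67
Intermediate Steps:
X(H, j) = 4*H
R = 2765/3 (R = -⅓*(-2765) = 2765/3 ≈ 921.67)
b(C) = 17*C (b(C) = C + (4*4)*C = C + 16*C = 17*C)
b(25) - R = 17*25 - 1*2765/3 = 425 - 2765/3 = -1490/3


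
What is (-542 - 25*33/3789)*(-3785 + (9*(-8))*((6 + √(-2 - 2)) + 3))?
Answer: 3035811493/1263 + 32871408*I/421 ≈ 2.4037e+6 + 78079.0*I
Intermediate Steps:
(-542 - 25*33/3789)*(-3785 + (9*(-8))*((6 + √(-2 - 2)) + 3)) = (-542 - 825*1/3789)*(-3785 - 72*((6 + √(-4)) + 3)) = (-542 - 275/1263)*(-3785 - 72*((6 + 2*I) + 3)) = -684821*(-3785 - 72*(9 + 2*I))/1263 = -684821*(-3785 + (-648 - 144*I))/1263 = -684821*(-4433 - 144*I)/1263 = 3035811493/1263 + 32871408*I/421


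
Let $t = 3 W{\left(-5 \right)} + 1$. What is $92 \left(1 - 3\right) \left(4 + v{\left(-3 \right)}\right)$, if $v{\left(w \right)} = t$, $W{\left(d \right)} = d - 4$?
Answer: $4048$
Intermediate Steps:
$W{\left(d \right)} = -4 + d$ ($W{\left(d \right)} = d - 4 = -4 + d$)
$t = -26$ ($t = 3 \left(-4 - 5\right) + 1 = 3 \left(-9\right) + 1 = -27 + 1 = -26$)
$v{\left(w \right)} = -26$
$92 \left(1 - 3\right) \left(4 + v{\left(-3 \right)}\right) = 92 \left(1 - 3\right) \left(4 - 26\right) = 92 \left(\left(-2\right) \left(-22\right)\right) = 92 \cdot 44 = 4048$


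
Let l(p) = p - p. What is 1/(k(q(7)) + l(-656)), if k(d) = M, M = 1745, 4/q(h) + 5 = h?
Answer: 1/1745 ≈ 0.00057307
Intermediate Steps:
l(p) = 0
q(h) = 4/(-5 + h)
k(d) = 1745
1/(k(q(7)) + l(-656)) = 1/(1745 + 0) = 1/1745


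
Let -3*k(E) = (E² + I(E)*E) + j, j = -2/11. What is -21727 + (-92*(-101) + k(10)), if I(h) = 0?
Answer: -137151/11 ≈ -12468.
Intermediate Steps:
j = -2/11 (j = -2*1/11 = -2/11 ≈ -0.18182)
k(E) = 2/33 - E²/3 (k(E) = -((E² + 0*E) - 2/11)/3 = -((E² + 0) - 2/11)/3 = -(E² - 2/11)/3 = -(-2/11 + E²)/3 = 2/33 - E²/3)
-21727 + (-92*(-101) + k(10)) = -21727 + (-92*(-101) + (2/33 - ⅓*10²)) = -21727 + (9292 + (2/33 - ⅓*100)) = -21727 + (9292 + (2/33 - 100/3)) = -21727 + (9292 - 366/11) = -21727 + 101846/11 = -137151/11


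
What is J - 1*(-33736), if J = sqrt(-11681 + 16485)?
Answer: 33736 + 2*sqrt(1201) ≈ 33805.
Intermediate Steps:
J = 2*sqrt(1201) (J = sqrt(4804) = 2*sqrt(1201) ≈ 69.311)
J - 1*(-33736) = 2*sqrt(1201) - 1*(-33736) = 2*sqrt(1201) + 33736 = 33736 + 2*sqrt(1201)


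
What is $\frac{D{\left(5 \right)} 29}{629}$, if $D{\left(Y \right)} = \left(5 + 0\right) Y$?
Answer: $\frac{725}{629} \approx 1.1526$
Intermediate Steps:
$D{\left(Y \right)} = 5 Y$
$\frac{D{\left(5 \right)} 29}{629} = \frac{5 \cdot 5 \cdot 29}{629} = 25 \cdot 29 \cdot \frac{1}{629} = 725 \cdot \frac{1}{629} = \frac{725}{629}$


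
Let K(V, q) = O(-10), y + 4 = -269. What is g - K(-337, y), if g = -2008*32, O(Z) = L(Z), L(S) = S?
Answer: -64246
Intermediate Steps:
y = -273 (y = -4 - 269 = -273)
O(Z) = Z
K(V, q) = -10
g = -64256
g - K(-337, y) = -64256 - 1*(-10) = -64256 + 10 = -64246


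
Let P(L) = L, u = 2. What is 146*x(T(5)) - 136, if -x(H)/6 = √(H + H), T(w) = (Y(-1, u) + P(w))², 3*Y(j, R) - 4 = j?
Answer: -136 - 5256*√2 ≈ -7569.1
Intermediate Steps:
Y(j, R) = 4/3 + j/3
T(w) = (1 + w)² (T(w) = ((4/3 + (⅓)*(-1)) + w)² = ((4/3 - ⅓) + w)² = (1 + w)²)
x(H) = -6*√2*√H (x(H) = -6*√(H + H) = -6*√2*√H)
146*x(T(5)) - 136 = 146*(-6*√2*√((1 + 5)²)) - 136 = 146*(-6*√2*√(6²)) - 136 = 146*(-6*√2*√36) - 136 = 146*(-6*√2*6) - 136 = 146*(-36*√2) - 136 = -5256*√2 - 136 = -136 - 5256*√2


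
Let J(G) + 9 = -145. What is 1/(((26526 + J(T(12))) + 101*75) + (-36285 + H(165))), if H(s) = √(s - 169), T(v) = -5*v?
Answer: -1169/2733124 - I/2733124 ≈ -0.00042772 - 3.6588e-7*I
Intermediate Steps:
J(G) = -154 (J(G) = -9 - 145 = -154)
H(s) = √(-169 + s)
1/(((26526 + J(T(12))) + 101*75) + (-36285 + H(165))) = 1/(((26526 - 154) + 101*75) + (-36285 + √(-169 + 165))) = 1/((26372 + 7575) + (-36285 + √(-4))) = 1/(33947 + (-36285 + 2*I)) = 1/(-2338 + 2*I) = (-2338 - 2*I)/5466248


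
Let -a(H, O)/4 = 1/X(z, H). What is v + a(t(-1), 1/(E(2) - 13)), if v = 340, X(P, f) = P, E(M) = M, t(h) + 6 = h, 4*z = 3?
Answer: 1004/3 ≈ 334.67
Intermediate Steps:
z = 3/4 (z = (1/4)*3 = 3/4 ≈ 0.75000)
t(h) = -6 + h
a(H, O) = -16/3 (a(H, O) = -4/3/4 = -4*4/3 = -16/3)
v + a(t(-1), 1/(E(2) - 13)) = 340 - 16/3 = 1004/3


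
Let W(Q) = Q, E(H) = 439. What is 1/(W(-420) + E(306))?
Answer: 1/19 ≈ 0.052632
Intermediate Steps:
1/(W(-420) + E(306)) = 1/(-420 + 439) = 1/19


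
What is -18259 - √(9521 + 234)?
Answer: -18259 - √9755 ≈ -18358.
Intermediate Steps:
-18259 - √(9521 + 234) = -18259 - √9755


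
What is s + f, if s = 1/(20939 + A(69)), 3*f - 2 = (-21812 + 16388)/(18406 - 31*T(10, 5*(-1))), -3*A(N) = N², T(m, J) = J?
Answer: 68163931/119730824 ≈ 0.56931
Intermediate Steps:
A(N) = -N²/3
f = 3522/6187 (f = ⅔ + ((-21812 + 16388)/(18406 - 155*(-1)))/3 = ⅔ + (-5424/(18406 - 31*(-5)))/3 = ⅔ + (-5424/(18406 + 155))/3 = ⅔ + (-5424/18561)/3 = ⅔ + (-5424*1/18561)/3 = ⅔ + (⅓)*(-1808/6187) = ⅔ - 1808/18561 = 3522/6187 ≈ 0.56926)
s = 1/19352 (s = 1/(20939 - ⅓*69²) = 1/(20939 - ⅓*4761) = 1/(20939 - 1587) = 1/19352 ≈ 5.1674e-5)
s + f = 1/19352 + 3522/6187 = 68163931/119730824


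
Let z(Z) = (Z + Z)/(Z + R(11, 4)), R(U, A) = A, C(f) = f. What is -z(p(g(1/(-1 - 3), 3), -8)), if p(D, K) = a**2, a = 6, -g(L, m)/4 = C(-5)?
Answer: -9/5 ≈ -1.8000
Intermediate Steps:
g(L, m) = 20 (g(L, m) = -4*(-5) = 20)
p(D, K) = 36 (p(D, K) = 6**2 = 36)
z(Z) = 2*Z/(4 + Z) (z(Z) = (Z + Z)/(Z + 4) = (2*Z)/(4 + Z) = 2*Z/(4 + Z))
-z(p(g(1/(-1 - 3), 3), -8)) = -2*36/(4 + 36) = -2*36/40 = -1*9/5 = -9/5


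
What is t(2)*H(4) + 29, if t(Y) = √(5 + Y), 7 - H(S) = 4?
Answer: 29 + 3*√7 ≈ 36.937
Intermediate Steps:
H(S) = 3 (H(S) = 7 - 1*4 = 7 - 4 = 3)
t(2)*H(4) + 29 = √(5 + 2)*3 + 29 = √7*3 + 29 = 3*√7 + 29 = 29 + 3*√7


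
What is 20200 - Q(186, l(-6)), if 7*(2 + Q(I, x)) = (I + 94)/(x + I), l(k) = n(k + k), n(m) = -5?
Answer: 3656522/181 ≈ 20202.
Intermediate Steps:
l(k) = -5
Q(I, x) = -2 + (94 + I)/(7*(I + x)) (Q(I, x) = -2 + ((I + 94)/(x + I))/7 = -2 + ((94 + I)/(I + x))/7 = -2 + (94 + I)/(7*(I + x)))
20200 - Q(186, l(-6)) = 20200 - (94 - 14*(-5) - 13*186)/(7*(186 - 5)) = 20200 - (94 + 70 - 2418)/(7*181) = 20200 - (-2254)/(7*181) = 20200 - 1*(-322/181) = 20200 + 322/181 = 3656522/181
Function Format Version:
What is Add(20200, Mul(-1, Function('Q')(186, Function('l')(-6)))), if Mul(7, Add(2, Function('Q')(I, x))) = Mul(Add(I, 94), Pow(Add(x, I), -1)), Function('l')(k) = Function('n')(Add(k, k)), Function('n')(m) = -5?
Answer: Rational(3656522, 181) ≈ 20202.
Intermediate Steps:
Function('l')(k) = -5
Function('Q')(I, x) = Add(-2, Mul(Rational(1, 7), Pow(Add(I, x), -1), Add(94, I))) (Function('Q')(I, x) = Add(-2, Mul(Rational(1, 7), Mul(Add(I, 94), Pow(Add(x, I), -1)))) = Add(-2, Mul(Rational(1, 7), Mul(Add(94, I), Pow(Add(I, x), -1)))) = Add(-2, Mul(Rational(1, 7), Mul(Pow(Add(I, x), -1), Add(94, I)))) = Add(-2, Mul(Rational(1, 7), Pow(Add(I, x), -1), Add(94, I))))
Add(20200, Mul(-1, Function('Q')(186, Function('l')(-6)))) = Add(20200, Mul(-1, Mul(Rational(1, 7), Pow(Add(186, -5), -1), Add(94, Mul(-14, -5), Mul(-13, 186))))) = Add(20200, Mul(-1, Mul(Rational(1, 7), Pow(181, -1), Add(94, 70, -2418)))) = Add(20200, Mul(-1, Mul(Rational(1, 7), Rational(1, 181), -2254))) = Add(20200, Mul(-1, Rational(-322, 181))) = Add(20200, Rational(322, 181)) = Rational(3656522, 181)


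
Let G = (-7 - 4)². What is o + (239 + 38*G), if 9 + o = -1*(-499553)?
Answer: 504381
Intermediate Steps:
o = 499544 (o = -9 - 1*(-499553) = -9 + 499553 = 499544)
G = 121 (G = (-11)² = 121)
o + (239 + 38*G) = 499544 + (239 + 38*121) = 499544 + (239 + 4598) = 499544 + 4837 = 504381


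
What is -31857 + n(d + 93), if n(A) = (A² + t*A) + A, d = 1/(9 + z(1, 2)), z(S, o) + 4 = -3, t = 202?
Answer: -16537/4 ≈ -4134.3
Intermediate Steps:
z(S, o) = -7 (z(S, o) = -4 - 3 = -7)
d = ½ (d = 1/(9 - 7) = 1/2 = ½ ≈ 0.50000)
n(A) = A² + 203*A (n(A) = (A² + 202*A) + A = A² + 203*A)
-31857 + n(d + 93) = -31857 + (½ + 93)*(203 + (½ + 93)) = -31857 + 187*(203 + 187/2)/2 = -31857 + (187/2)*(593/2) = -31857 + 110891/4 = -16537/4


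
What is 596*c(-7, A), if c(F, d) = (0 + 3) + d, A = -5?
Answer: -1192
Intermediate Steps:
c(F, d) = 3 + d
596*c(-7, A) = 596*(3 - 5) = 596*(-2) = -1192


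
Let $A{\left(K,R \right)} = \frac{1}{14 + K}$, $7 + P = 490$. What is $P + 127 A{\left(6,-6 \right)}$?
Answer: $\frac{9787}{20} \approx 489.35$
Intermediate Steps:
$P = 483$ ($P = -7 + 490 = 483$)
$P + 127 A{\left(6,-6 \right)} = 483 + \frac{127}{14 + 6} = 483 + \frac{127}{20} = \frac{9787}{20}$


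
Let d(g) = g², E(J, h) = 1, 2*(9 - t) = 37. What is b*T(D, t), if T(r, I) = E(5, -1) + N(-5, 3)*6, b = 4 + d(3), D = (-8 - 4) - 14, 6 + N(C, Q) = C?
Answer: -845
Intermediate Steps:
t = -19/2 (t = 9 - ½*37 = 9 - 37/2 = -19/2 ≈ -9.5000)
N(C, Q) = -6 + C
D = -26 (D = -12 - 14 = -26)
b = 13 (b = 4 + 3² = 4 + 9 = 13)
T(r, I) = -65 (T(r, I) = 1 + (-6 - 5)*6 = 1 - 11*6 = 1 - 66 = -65)
b*T(D, t) = 13*(-65) = -845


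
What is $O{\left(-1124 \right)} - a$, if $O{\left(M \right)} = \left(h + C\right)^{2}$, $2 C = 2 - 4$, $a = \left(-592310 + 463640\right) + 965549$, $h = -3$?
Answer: $-836863$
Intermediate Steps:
$a = 836879$ ($a = -128670 + 965549 = 836879$)
$C = -1$ ($C = \frac{2 - 4}{2} = \frac{1}{2} \left(-2\right) = -1$)
$O{\left(M \right)} = 16$ ($O{\left(M \right)} = \left(-3 - 1\right)^{2} = \left(-4\right)^{2} = 16$)
$O{\left(-1124 \right)} - a = 16 - 836879 = -836863$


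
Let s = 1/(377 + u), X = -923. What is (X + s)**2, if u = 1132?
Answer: 1939908553636/2277081 ≈ 8.5193e+5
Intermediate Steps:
s = 1/1509 (s = 1/(377 + 1132) = 1/1509 ≈ 0.00066269)
(X + s)**2 = (-923 + 1/1509)**2 = (-1392806/1509)**2 = 1939908553636/2277081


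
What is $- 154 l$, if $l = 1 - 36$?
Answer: $5390$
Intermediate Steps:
$l = -35$ ($l = 1 - 36 = -35$)
$- 154 l = \left(-154\right) \left(-35\right) = 5390$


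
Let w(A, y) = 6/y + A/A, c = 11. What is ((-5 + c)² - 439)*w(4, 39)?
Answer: -465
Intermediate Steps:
w(A, y) = 1 + 6/y (w(A, y) = 6/y + 1 = 1 + 6/y)
((-5 + c)² - 439)*w(4, 39) = ((-5 + 11)² - 439)*((6 + 39)/39) = (6² - 439)*((1/39)*45) = (36 - 439)*(15/13) = -403*15/13 = -465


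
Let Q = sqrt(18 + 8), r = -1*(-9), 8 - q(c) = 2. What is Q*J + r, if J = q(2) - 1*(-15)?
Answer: 9 + 21*sqrt(26) ≈ 116.08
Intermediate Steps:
q(c) = 6 (q(c) = 8 - 1*2 = 8 - 2 = 6)
r = 9
Q = sqrt(26) ≈ 5.0990
J = 21 (J = 6 - 1*(-15) = 6 + 15 = 21)
Q*J + r = sqrt(26)*21 + 9 = 21*sqrt(26) + 9 = 9 + 21*sqrt(26)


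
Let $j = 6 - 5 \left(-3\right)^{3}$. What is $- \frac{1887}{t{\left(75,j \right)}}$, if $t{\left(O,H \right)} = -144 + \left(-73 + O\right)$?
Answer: $\frac{1887}{142} \approx 13.289$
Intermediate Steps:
$j = 141$ ($j = 6 - -135 = 6 + 135 = 141$)
$t{\left(O,H \right)} = -217 + O$
$- \frac{1887}{t{\left(75,j \right)}} = - \frac{1887}{-217 + 75} = - \frac{1887}{-142} = \left(-1887\right) \left(- \frac{1}{142}\right) = \frac{1887}{142}$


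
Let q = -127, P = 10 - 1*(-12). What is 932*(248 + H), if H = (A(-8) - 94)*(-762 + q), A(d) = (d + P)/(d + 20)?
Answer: 231444026/3 ≈ 7.7148e+7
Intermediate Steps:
P = 22 (P = 10 + 12 = 22)
A(d) = (22 + d)/(20 + d) (A(d) = (d + 22)/(d + 20) = (22 + d)/(20 + d))
H = 495173/6 (H = ((22 - 8)/(20 - 8) - 94)*(-762 - 127) = (14/12 - 94)*(-889) = ((1/12)*14 - 94)*(-889) = (7/6 - 94)*(-889) = -557/6*(-889) = 495173/6 ≈ 82529.)
932*(248 + H) = 932*(248 + 495173/6) = 932*(496661/6) = 231444026/3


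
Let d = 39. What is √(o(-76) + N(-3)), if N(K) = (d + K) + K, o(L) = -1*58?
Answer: 5*I ≈ 5.0*I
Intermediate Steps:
o(L) = -58
N(K) = 39 + 2*K (N(K) = (39 + K) + K = 39 + 2*K)
√(o(-76) + N(-3)) = √(-58 + (39 + 2*(-3))) = √(-58 + (39 - 6)) = √(-58 + 33) = √(-25) = 5*I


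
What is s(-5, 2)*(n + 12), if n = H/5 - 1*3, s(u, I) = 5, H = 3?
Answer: 48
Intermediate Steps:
n = -12/5 (n = 3/5 - 1*3 = 3*(⅕) - 3 = ⅗ - 3 = -12/5 ≈ -2.4000)
s(-5, 2)*(n + 12) = 5*(-12/5 + 12) = 5*(48/5) = 48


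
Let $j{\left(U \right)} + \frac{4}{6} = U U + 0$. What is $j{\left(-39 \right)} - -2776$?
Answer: $\frac{12889}{3} \approx 4296.3$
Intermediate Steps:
$j{\left(U \right)} = - \frac{2}{3} + U^{2}$ ($j{\left(U \right)} = - \frac{2}{3} + \left(U U + 0\right) = - \frac{2}{3} + \left(U^{2} + 0\right) = - \frac{2}{3} + U^{2}$)
$j{\left(-39 \right)} - -2776 = \left(- \frac{2}{3} + \left(-39\right)^{2}\right) - -2776 = \left(- \frac{2}{3} + 1521\right) + 2776 = \frac{4561}{3} + 2776 = \frac{12889}{3}$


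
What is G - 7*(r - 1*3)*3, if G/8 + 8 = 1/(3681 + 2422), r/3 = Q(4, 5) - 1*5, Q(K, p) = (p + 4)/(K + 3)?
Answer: 1422007/6103 ≈ 233.00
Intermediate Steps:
Q(K, p) = (4 + p)/(3 + K)
r = -78/7 (r = 3*((4 + 5)/(3 + 4) - 1*5) = 3*(9/7 - 5) = 3*(-26/7) = -78/7 ≈ -11.143)
G = -390584/6103 (G = -64 + 8/(3681 + 2422) = -64 + 8/6103 = -390584/6103 ≈ -63.999)
G - 7*(r - 1*3)*3 = -390584/6103 - 7*(-78/7 - 1*3)*3 = -390584/6103 - 7*(-78/7 - 3)*3 = -390584/6103 - 7*(-99/7)*3 = -390584/6103 - (-99)*3 = -390584/6103 - 1*(-297) = -390584/6103 + 297 = 1422007/6103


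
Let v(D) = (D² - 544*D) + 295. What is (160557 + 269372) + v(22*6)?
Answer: 375840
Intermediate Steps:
v(D) = 295 + D² - 544*D
(160557 + 269372) + v(22*6) = (160557 + 269372) + (295 + (22*6)² - 11968*6) = 429929 + (295 + 132² - 544*132) = 429929 + (295 + 17424 - 71808) = 429929 - 54089 = 375840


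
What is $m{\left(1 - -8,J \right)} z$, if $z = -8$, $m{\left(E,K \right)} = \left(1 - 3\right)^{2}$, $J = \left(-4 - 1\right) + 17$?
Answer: $-32$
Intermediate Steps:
$J = 12$ ($J = -5 + 17 = 12$)
$m{\left(E,K \right)} = 4$ ($m{\left(E,K \right)} = \left(-2\right)^{2} = 4$)
$m{\left(1 - -8,J \right)} z = 4 \left(-8\right) = -32$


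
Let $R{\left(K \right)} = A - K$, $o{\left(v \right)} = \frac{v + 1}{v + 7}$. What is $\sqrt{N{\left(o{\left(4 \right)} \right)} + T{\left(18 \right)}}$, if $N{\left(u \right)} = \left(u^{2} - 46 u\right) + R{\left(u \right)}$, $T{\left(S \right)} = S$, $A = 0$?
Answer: $\frac{i \sqrt{382}}{11} \approx 1.7768 i$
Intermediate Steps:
$o{\left(v \right)} = \frac{1 + v}{7 + v}$
$R{\left(K \right)} = - K$ ($R{\left(K \right)} = 0 - K = - K$)
$N{\left(u \right)} = u^{2} - 47 u$ ($N{\left(u \right)} = \left(u^{2} - 46 u\right) - u = u^{2} - 47 u$)
$\sqrt{N{\left(o{\left(4 \right)} \right)} + T{\left(18 \right)}} = \sqrt{\frac{1 + 4}{7 + 4} \left(-47 + \frac{1 + 4}{7 + 4}\right) + 18} = \sqrt{\frac{1}{11} \cdot 5 \left(-47 + \frac{1}{11} \cdot 5\right) + 18} = \sqrt{\frac{5 \left(-47 + \frac{5}{11}\right)}{11} + 18} = \sqrt{\frac{5}{11} \left(- \frac{512}{11}\right) + 18} = \sqrt{- \frac{2560}{121} + 18} = \sqrt{- \frac{382}{121}} = \frac{i \sqrt{382}}{11}$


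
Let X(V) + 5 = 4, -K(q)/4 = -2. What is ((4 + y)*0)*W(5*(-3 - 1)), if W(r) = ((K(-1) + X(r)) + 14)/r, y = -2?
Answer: 0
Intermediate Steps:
K(q) = 8 (K(q) = -4*(-2) = 8)
X(V) = -1 (X(V) = -5 + 4 = -1)
W(r) = 21/r (W(r) = ((8 - 1) + 14)/r = (7 + 14)/r = 21/r)
((4 + y)*0)*W(5*(-3 - 1)) = ((4 - 2)*0)*(21/((5*(-3 - 1)))) = (2*0)*(21/((5*(-4)))) = 0*(21/(-20)) = 0*(21*(-1/20)) = 0*(-21/20) = 0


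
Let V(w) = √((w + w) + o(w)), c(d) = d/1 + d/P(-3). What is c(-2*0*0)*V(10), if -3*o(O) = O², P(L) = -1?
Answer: 0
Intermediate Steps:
o(O) = -O²/3
c(d) = 0 (c(d) = d/1 + d/(-1) = d*1 + d*(-1) = d - d = 0)
V(w) = √(2*w - w²/3) (V(w) = √((w + w) - w²/3) = √(2*w - w²/3))
c(-2*0*0)*V(10) = 0*(√3*√(10*(6 - 1*10))/3) = 0*(√3*√(10*(6 - 10))/3) = 0*(√3*√(10*(-4))/3) = 0*(√3*√(-40)/3) = 0*(√3*(2*I*√10)/3) = 0*(2*I*√30/3) = 0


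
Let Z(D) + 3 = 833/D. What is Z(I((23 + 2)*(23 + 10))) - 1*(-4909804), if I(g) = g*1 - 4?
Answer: 4030947454/821 ≈ 4.9098e+6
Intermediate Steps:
I(g) = -4 + g (I(g) = g - 4 = -4 + g)
Z(D) = -3 + 833/D
Z(I((23 + 2)*(23 + 10))) - 1*(-4909804) = (-3 + 833/(-4 + (23 + 2)*(23 + 10))) - 1*(-4909804) = (-3 + 833/(-4 + 25*33)) + 4909804 = (-3 + 833/(-4 + 825)) + 4909804 = (-3 + 833/821) + 4909804 = -1630/821 + 4909804 = 4030947454/821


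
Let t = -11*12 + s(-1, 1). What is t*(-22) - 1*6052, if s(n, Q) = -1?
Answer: -3126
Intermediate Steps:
t = -133 (t = -11*12 - 1 = -132 - 1 = -133)
t*(-22) - 1*6052 = -133*(-22) - 1*6052 = 2926 - 6052 = -3126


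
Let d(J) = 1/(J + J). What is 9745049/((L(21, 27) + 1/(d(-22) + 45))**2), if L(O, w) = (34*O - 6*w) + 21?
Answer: 38165909450609/1285980948121 ≈ 29.678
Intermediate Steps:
L(O, w) = 21 - 6*w + 34*O (L(O, w) = (-6*w + 34*O) + 21 = 21 - 6*w + 34*O)
d(J) = 1/(2*J)
9745049/((L(21, 27) + 1/(d(-22) + 45))**2) = 9745049/(((21 - 6*27 + 34*21) + 1/((1/2)/(-22) + 45))**2) = 9745049/(((21 - 162 + 714) + 1/((1/2)*(-1/22) + 45))**2) = 9745049/((573 + 1/(-1/44 + 45))**2) = 9745049/((573 + 1/(1979/44))**2) = 9745049/((573 + 44/1979)**2) = 9745049/((1134011/1979)**2) = 9745049/(1285980948121/3916441) = 9745049*(3916441/1285980948121) = 38165909450609/1285980948121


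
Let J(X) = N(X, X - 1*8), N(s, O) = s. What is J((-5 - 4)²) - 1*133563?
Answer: -133482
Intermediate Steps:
J(X) = X
J((-5 - 4)²) - 1*133563 = (-5 - 4)² - 1*133563 = (-9)² - 133563 = 81 - 133563 = -133482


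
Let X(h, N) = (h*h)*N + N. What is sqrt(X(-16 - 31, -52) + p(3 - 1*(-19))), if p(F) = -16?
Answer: 2*I*sqrt(28734) ≈ 339.02*I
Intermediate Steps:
X(h, N) = N + N*h**2 (X(h, N) = h**2*N + N = N*h**2 + N = N + N*h**2)
sqrt(X(-16 - 31, -52) + p(3 - 1*(-19))) = sqrt(-52*(1 + (-16 - 31)**2) - 16) = sqrt(-52*(1 + (-47)**2) - 16) = sqrt(-52*(1 + 2209) - 16) = sqrt(-52*2210 - 16) = sqrt(-114920 - 16) = sqrt(-114936) = 2*I*sqrt(28734)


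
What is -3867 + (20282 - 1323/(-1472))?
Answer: 24164203/1472 ≈ 16416.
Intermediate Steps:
-3867 + (20282 - 1323/(-1472)) = -3867 + (20282 - 1323*(-1)/1472) = -3867 + (20282 - 1*(-1323/1472)) = -3867 + (20282 + 1323/1472) = -3867 + 29856427/1472 = 24164203/1472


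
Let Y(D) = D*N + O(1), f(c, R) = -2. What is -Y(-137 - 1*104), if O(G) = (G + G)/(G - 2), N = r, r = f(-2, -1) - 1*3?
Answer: -1203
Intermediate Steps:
r = -5 (r = -2 - 1*3 = -2 - 3 = -5)
N = -5
O(G) = 2*G/(-2 + G) (O(G) = (2*G)/(-2 + G) = 2*G/(-2 + G))
Y(D) = -2 - 5*D (Y(D) = D*(-5) + 2*1/(-2 + 1) = -5*D + 2*1/(-1) = -5*D + 2*1*(-1) = -5*D - 2 = -2 - 5*D)
-Y(-137 - 1*104) = -(-2 - 5*(-137 - 1*104)) = -(-2 - 5*(-137 - 104)) = -(-2 - 5*(-241)) = -(-2 + 1205) = -1*1203 = -1203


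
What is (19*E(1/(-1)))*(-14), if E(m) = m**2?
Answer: -266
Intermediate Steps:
(19*E(1/(-1)))*(-14) = (19*(1/(-1))**2)*(-14) = (19*(-1)**2)*(-14) = (19*1)*(-14) = 19*(-14) = -266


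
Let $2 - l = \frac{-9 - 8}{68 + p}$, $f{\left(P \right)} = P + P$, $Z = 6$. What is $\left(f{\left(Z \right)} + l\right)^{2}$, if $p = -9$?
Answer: $\frac{710649}{3481} \approx 204.15$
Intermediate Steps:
$f{\left(P \right)} = 2 P$
$l = \frac{135}{59}$ ($l = 2 - \frac{-9 - 8}{68 - 9} = 2 - - \frac{17}{59} = 2 + \frac{17}{59} = \frac{135}{59} \approx 2.2881$)
$\left(f{\left(Z \right)} + l\right)^{2} = \left(2 \cdot 6 + \frac{135}{59}\right)^{2} = \left(12 + \frac{135}{59}\right)^{2} = \left(\frac{843}{59}\right)^{2} = \frac{710649}{3481}$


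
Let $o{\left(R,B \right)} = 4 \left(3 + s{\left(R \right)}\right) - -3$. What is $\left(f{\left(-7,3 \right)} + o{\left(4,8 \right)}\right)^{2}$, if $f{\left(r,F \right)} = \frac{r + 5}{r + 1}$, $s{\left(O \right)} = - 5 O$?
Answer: $\frac{37636}{9} \approx 4181.8$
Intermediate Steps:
$f{\left(r,F \right)} = \frac{5 + r}{1 + r}$
$o{\left(R,B \right)} = 15 - 20 R$ ($o{\left(R,B \right)} = 4 \left(3 - 5 R\right) - -3 = \left(12 - 20 R\right) + 3 = 15 - 20 R$)
$\left(f{\left(-7,3 \right)} + o{\left(4,8 \right)}\right)^{2} = \left(\frac{5 - 7}{1 - 7} + \left(15 - 80\right)\right)^{2} = \left(\frac{1}{-6} \left(-2\right) + \left(15 - 80\right)\right)^{2} = \left(\left(- \frac{1}{6}\right) \left(-2\right) - 65\right)^{2} = \left(\frac{1}{3} - 65\right)^{2} = \left(- \frac{194}{3}\right)^{2} = \frac{37636}{9}$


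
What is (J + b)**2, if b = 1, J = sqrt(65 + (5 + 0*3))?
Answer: (1 + sqrt(70))**2 ≈ 87.733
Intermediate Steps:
J = sqrt(70) (J = sqrt(65 + (5 + 0)) = sqrt(65 + 5) = sqrt(70) ≈ 8.3666)
(J + b)**2 = (sqrt(70) + 1)**2 = (1 + sqrt(70))**2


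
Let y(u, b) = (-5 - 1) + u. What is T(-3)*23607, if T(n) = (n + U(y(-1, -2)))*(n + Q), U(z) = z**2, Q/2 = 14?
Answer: 27148050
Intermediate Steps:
y(u, b) = -6 + u
Q = 28 (Q = 2*14 = 28)
T(n) = (28 + n)*(49 + n) (T(n) = (n + (-6 - 1)**2)*(n + 28) = (n + (-7)**2)*(28 + n) = (n + 49)*(28 + n) = (49 + n)*(28 + n) = (28 + n)*(49 + n))
T(-3)*23607 = (1372 + (-3)**2 + 77*(-3))*23607 = (1372 + 9 - 231)*23607 = 1150*23607 = 27148050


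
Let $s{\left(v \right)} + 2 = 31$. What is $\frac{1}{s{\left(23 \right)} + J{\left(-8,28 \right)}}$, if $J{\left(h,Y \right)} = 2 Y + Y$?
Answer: $\frac{1}{113} \approx 0.0088496$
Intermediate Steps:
$J{\left(h,Y \right)} = 3 Y$
$s{\left(v \right)} = 29$ ($s{\left(v \right)} = -2 + 31 = 29$)
$\frac{1}{s{\left(23 \right)} + J{\left(-8,28 \right)}} = \frac{1}{29 + 3 \cdot 28} = \frac{1}{29 + 84} = \frac{1}{113}$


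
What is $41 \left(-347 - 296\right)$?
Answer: $-26363$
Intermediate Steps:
$41 \left(-347 - 296\right) = 41 \left(-643\right) = -26363$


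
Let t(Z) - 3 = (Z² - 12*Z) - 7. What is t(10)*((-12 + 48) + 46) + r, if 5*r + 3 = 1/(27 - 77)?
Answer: -492151/250 ≈ -1968.6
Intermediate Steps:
r = -151/250 (r = -⅗ + 1/(5*(27 - 77)) = -⅗ + (⅕)/(-50) = -⅗ + (⅕)*(-1/50) = -⅗ - 1/250 = -151/250 ≈ -0.60400)
t(Z) = -4 + Z² - 12*Z (t(Z) = 3 + ((Z² - 12*Z) - 7) = 3 + (-7 + Z² - 12*Z) = -4 + Z² - 12*Z)
t(10)*((-12 + 48) + 46) + r = (-4 + 10² - 12*10)*((-12 + 48) + 46) - 151/250 = (-4 + 100 - 120)*(36 + 46) - 151/250 = -24*82 - 151/250 = -1968 - 151/250 = -492151/250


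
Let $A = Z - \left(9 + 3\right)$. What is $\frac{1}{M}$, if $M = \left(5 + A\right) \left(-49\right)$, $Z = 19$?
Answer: $- \frac{1}{588} \approx -0.0017007$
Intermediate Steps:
$A = 7$ ($A = 19 - \left(9 + 3\right) = 19 - 12 = 7$)
$M = -588$ ($M = \left(5 + 7\right) \left(-49\right) = 12 \left(-49\right) = -588$)
$\frac{1}{M} = \frac{1}{-588} = - \frac{1}{588}$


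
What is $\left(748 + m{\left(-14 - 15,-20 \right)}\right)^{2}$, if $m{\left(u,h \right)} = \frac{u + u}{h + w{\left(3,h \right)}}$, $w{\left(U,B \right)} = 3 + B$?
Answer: $\frac{769174756}{1369} \approx 5.6185 \cdot 10^{5}$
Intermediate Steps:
$m{\left(u,h \right)} = \frac{2 u}{3 + 2 h}$ ($m{\left(u,h \right)} = \frac{u + u}{h + \left(3 + h\right)} = \frac{2 u}{3 + 2 h}$)
$\left(748 + m{\left(-14 - 15,-20 \right)}\right)^{2} = \left(748 + \frac{2 \left(-14 - 15\right)}{3 + 2 \left(-20\right)}\right)^{2} = \left(748 + \frac{2 \left(-14 - 15\right)}{3 - 40}\right)^{2} = \left(748 + 2 \left(-29\right) \frac{1}{-37}\right)^{2} = \left(748 + 2 \left(-29\right) \left(- \frac{1}{37}\right)\right)^{2} = \left(748 + \frac{58}{37}\right)^{2} = \left(\frac{27734}{37}\right)^{2} = \frac{769174756}{1369}$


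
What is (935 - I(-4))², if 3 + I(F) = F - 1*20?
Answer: 925444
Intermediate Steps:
I(F) = -23 + F (I(F) = -3 + (F - 1*20) = -3 + (F - 20) = -3 + (-20 + F) = -23 + F)
(935 - I(-4))² = (935 - (-23 - 4))² = (935 - 1*(-27))² = (935 + 27)² = 962² = 925444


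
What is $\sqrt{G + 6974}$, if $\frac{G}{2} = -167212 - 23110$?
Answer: $i \sqrt{373670} \approx 611.29 i$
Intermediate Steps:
$G = -380644$ ($G = 2 \left(-167212 - 23110\right) = 2 \left(-190322\right) = -380644$)
$\sqrt{G + 6974} = \sqrt{-380644 + 6974} = \sqrt{-373670} = i \sqrt{373670}$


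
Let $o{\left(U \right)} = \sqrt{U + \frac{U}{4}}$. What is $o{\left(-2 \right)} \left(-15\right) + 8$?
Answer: $8 - \frac{15 i \sqrt{10}}{2} \approx 8.0 - 23.717 i$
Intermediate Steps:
$o{\left(U \right)} = \frac{\sqrt{5} \sqrt{U}}{2}$ ($o{\left(U \right)} = \sqrt{U + U \frac{1}{4}} = \sqrt{U + \frac{U}{4}} = \sqrt{\frac{5 U}{4}} = \frac{\sqrt{5} \sqrt{U}}{2}$)
$o{\left(-2 \right)} \left(-15\right) + 8 = \frac{\sqrt{5} \sqrt{-2}}{2} \left(-15\right) + 8 = \frac{\sqrt{5} i \sqrt{2}}{2} \left(-15\right) + 8 = \frac{i \sqrt{10}}{2} \left(-15\right) + 8 = - \frac{15 i \sqrt{10}}{2} + 8 = 8 - \frac{15 i \sqrt{10}}{2}$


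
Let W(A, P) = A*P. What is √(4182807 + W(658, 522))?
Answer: √4526283 ≈ 2127.5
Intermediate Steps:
√(4182807 + W(658, 522)) = √(4182807 + 658*522) = √(4182807 + 343476) = √4526283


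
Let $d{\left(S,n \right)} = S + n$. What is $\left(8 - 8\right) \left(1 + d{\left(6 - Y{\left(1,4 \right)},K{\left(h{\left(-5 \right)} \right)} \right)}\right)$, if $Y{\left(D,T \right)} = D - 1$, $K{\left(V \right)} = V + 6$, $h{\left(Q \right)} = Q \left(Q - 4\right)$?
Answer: $0$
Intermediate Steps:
$h{\left(Q \right)} = Q \left(-4 + Q\right)$
$K{\left(V \right)} = 6 + V$
$Y{\left(D,T \right)} = -1 + D$
$\left(8 - 8\right) \left(1 + d{\left(6 - Y{\left(1,4 \right)},K{\left(h{\left(-5 \right)} \right)} \right)}\right) = \left(8 - 8\right) \left(1 + \left(\left(6 - \left(-1 + 1\right)\right) - \left(-6 + 5 \left(-4 - 5\right)\right)\right)\right) = \left(8 - 8\right) \left(1 + \left(\left(6 - 0\right) + \left(6 - -45\right)\right)\right) = 0 \left(1 + \left(\left(6 + 0\right) + \left(6 + 45\right)\right)\right) = 0 \left(1 + \left(6 + 51\right)\right) = 0 \left(1 + 57\right) = 0 \cdot 58 = 0$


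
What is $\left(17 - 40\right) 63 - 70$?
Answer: $-1519$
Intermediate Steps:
$\left(17 - 40\right) 63 - 70 = \left(-23\right) 63 - 70 = -1449 - 70 = -1519$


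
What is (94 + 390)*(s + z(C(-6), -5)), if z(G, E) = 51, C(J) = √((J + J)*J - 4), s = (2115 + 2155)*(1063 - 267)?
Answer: 1645101964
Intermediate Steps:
s = 3398920 (s = 4270*796 = 3398920)
C(J) = √(-4 + 2*J²) (C(J) = √((2*J)*J - 4) = √(2*J² - 4) = √(-4 + 2*J²))
(94 + 390)*(s + z(C(-6), -5)) = (94 + 390)*(3398920 + 51) = 484*3398971 = 1645101964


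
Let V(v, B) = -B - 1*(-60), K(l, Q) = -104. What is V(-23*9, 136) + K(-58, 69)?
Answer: -180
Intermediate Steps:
V(v, B) = 60 - B (V(v, B) = -B + 60 = 60 - B)
V(-23*9, 136) + K(-58, 69) = (60 - 1*136) - 104 = (60 - 136) - 104 = -76 - 104 = -180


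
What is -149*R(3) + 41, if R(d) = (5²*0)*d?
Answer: 41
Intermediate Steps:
R(d) = 0 (R(d) = (25*0)*d = 0*d = 0)
-149*R(3) + 41 = -149*0 + 41 = 0 + 41 = 41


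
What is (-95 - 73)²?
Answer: 28224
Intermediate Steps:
(-95 - 73)² = (-168)² = 28224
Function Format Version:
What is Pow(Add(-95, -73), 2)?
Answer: 28224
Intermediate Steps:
Pow(Add(-95, -73), 2) = Pow(-168, 2) = 28224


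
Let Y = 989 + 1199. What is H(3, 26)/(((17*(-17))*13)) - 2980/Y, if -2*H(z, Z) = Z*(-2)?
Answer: -216399/158083 ≈ -1.3689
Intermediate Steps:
Y = 2188
H(z, Z) = Z (H(z, Z) = -Z*(-2)/2 = -(-1)*Z = Z)
H(3, 26)/(((17*(-17))*13)) - 2980/Y = 26/(((17*(-17))*13)) - 2980/2188 = 26/((-289*13)) - 2980*1/2188 = 26/(-3757) - 745/547 = 26*(-1/3757) - 745/547 = -2/289 - 745/547 = -216399/158083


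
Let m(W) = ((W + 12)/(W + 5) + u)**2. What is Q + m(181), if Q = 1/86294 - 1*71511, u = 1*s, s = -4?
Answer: -106732343618087/1492713612 ≈ -71502.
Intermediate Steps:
u = -4 (u = 1*(-4) = -4)
Q = -6170970233/86294 (Q = 1/86294 - 71511 = -6170970233/86294 ≈ -71511.)
m(W) = (-4 + (12 + W)/(5 + W))**2 (m(W) = ((W + 12)/(W + 5) - 4)**2 = ((12 + W)/(5 + W) - 4)**2 = (-4 + (12 + W)/(5 + W))**2)
Q + m(181) = -6170970233/86294 + (8 + 3*181)**2/(5 + 181)**2 = -6170970233/86294 + (8 + 543)**2/186**2 = -6170970233/86294 + (1/34596)*551**2 = -6170970233/86294 + (1/34596)*303601 = -6170970233/86294 + 303601/34596 = -106732343618087/1492713612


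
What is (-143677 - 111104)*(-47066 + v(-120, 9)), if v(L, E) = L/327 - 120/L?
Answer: 1307058377625/109 ≈ 1.1991e+10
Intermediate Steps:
v(L, E) = -120/L + L/327 (v(L, E) = L*(1/327) - 120/L = L/327 - 120/L = -120/L + L/327)
(-143677 - 111104)*(-47066 + v(-120, 9)) = (-143677 - 111104)*(-47066 + (-120/(-120) + (1/327)*(-120))) = -254781*(-47066 + (-120*(-1/120) - 40/109)) = -254781*(-47066 + (1 - 40/109)) = -254781*(-47066 + 69/109) = -254781*(-5130125/109) = 1307058377625/109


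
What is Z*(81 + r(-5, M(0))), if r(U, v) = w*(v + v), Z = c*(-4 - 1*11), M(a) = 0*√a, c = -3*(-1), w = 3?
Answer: -3645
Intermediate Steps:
c = 3
M(a) = 0
Z = -45 (Z = 3*(-4 - 1*11) = 3*(-4 - 11) = 3*(-15) = -45)
r(U, v) = 6*v (r(U, v) = 3*(v + v) = 3*(2*v) = 6*v)
Z*(81 + r(-5, M(0))) = -45*(81 + 6*0) = -45*(81 + 0) = -45*81 = -3645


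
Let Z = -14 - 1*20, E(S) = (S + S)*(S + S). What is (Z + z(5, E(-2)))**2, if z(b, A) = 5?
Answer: 841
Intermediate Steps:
E(S) = 4*S**2 (E(S) = (2*S)*(2*S) = 4*S**2)
Z = -34 (Z = -14 - 20 = -34)
(Z + z(5, E(-2)))**2 = (-34 + 5)**2 = (-29)**2 = 841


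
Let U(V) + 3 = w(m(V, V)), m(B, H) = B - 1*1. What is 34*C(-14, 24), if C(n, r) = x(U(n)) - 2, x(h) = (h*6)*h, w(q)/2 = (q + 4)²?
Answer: 11652616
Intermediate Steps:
m(B, H) = -1 + B (m(B, H) = B - 1 = -1 + B)
w(q) = 2*(4 + q)² (w(q) = 2*(q + 4)² = 2*(4 + q)²)
U(V) = -3 + 2*(3 + V)² (U(V) = -3 + 2*(4 + (-1 + V))² = -3 + 2*(3 + V)²)
x(h) = 6*h² (x(h) = (6*h)*h = 6*h²)
C(n, r) = -2 + 6*(-3 + 2*(3 + n)²)² (C(n, r) = 6*(-3 + 2*(3 + n)²)² - 2 = -2 + 6*(-3 + 2*(3 + n)²)²)
34*C(-14, 24) = 34*(-2 + 6*(-3 + 2*(3 - 14)²)²) = 34*(-2 + 6*(-3 + 2*(-11)²)²) = 34*(-2 + 6*(-3 + 2*121)²) = 34*(-2 + 6*(-3 + 242)²) = 34*(-2 + 6*239²) = 34*(-2 + 6*57121) = 34*(-2 + 342726) = 34*342724 = 11652616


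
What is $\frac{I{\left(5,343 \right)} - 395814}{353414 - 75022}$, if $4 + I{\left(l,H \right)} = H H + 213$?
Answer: $- \frac{69489}{69598} \approx -0.99843$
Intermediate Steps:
$I{\left(l,H \right)} = 209 + H^{2}$ ($I{\left(l,H \right)} = -4 + \left(H H + 213\right) = -4 + \left(H^{2} + 213\right) = -4 + \left(213 + H^{2}\right) = 209 + H^{2}$)
$\frac{I{\left(5,343 \right)} - 395814}{353414 - 75022} = \frac{\left(209 + 343^{2}\right) - 395814}{353414 - 75022} = \frac{\left(209 + 117649\right) - 395814}{278392} = \left(117858 - 395814\right) \frac{1}{278392} = \left(-277956\right) \frac{1}{278392} = - \frac{69489}{69598}$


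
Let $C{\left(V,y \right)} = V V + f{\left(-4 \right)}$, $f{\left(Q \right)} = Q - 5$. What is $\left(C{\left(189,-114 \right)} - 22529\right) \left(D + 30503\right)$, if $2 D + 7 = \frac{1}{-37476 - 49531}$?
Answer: $\frac{34983331557268}{87007} \approx 4.0207 \cdot 10^{8}$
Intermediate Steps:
$D = - \frac{304525}{87007}$ ($D = - \frac{7}{2} + \frac{1}{2 \left(-37476 - 49531\right)} = - \frac{7}{2} + \frac{1}{2 \left(-87007\right)} = - \frac{7}{2} + \frac{1}{2} \left(- \frac{1}{87007}\right) = - \frac{7}{2} - \frac{1}{174014} = - \frac{304525}{87007} \approx -3.5$)
$f{\left(Q \right)} = -5 + Q$
$C{\left(V,y \right)} = -9 + V^{2}$ ($C{\left(V,y \right)} = V V - 9 = V^{2} - 9 = -9 + V^{2}$)
$\left(C{\left(189,-114 \right)} - 22529\right) \left(D + 30503\right) = \left(\left(-9 + 189^{2}\right) - 22529\right) \left(- \frac{304525}{87007} + 30503\right) = \left(\left(-9 + 35721\right) - 22529\right) \frac{2653669996}{87007} = \left(35712 - 22529\right) \frac{2653669996}{87007} = 13183 \cdot \frac{2653669996}{87007} = \frac{34983331557268}{87007}$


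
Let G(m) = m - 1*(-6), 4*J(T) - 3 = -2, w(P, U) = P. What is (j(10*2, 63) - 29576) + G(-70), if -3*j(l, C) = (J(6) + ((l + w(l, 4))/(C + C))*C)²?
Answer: -476427/16 ≈ -29777.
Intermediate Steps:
J(T) = ¼ (J(T) = ¾ + (¼)*(-2) = ¾ - ½ = ¼)
G(m) = 6 + m (G(m) = m + 6 = 6 + m)
j(l, C) = -(¼ + l)²/3 (j(l, C) = -(¼ + ((l + l)/(C + C))*C)²/3 = -(¼ + ((2*l)/((2*C)))*C)²/3 = -(¼ + ((2*l)*(1/(2*C)))*C)²/3 = -(¼ + (l/C)*C)²/3 = -(¼ + l)²/3)
(j(10*2, 63) - 29576) + G(-70) = (-(1 + 4*(10*2))²/48 - 29576) + (6 - 70) = (-(1 + 4*20)²/48 - 29576) - 64 = (-(1 + 80)²/48 - 29576) - 64 = (-1/48*81² - 29576) - 64 = (-1/48*6561 - 29576) - 64 = (-2187/16 - 29576) - 64 = -475403/16 - 64 = -476427/16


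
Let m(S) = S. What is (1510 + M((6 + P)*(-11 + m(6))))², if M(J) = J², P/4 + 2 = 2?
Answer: 5808100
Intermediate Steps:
P = 0 (P = -8 + 4*2 = -8 + 8 = 0)
(1510 + M((6 + P)*(-11 + m(6))))² = (1510 + ((6 + 0)*(-11 + 6))²)² = (1510 + (6*(-5))²)² = (1510 + (-30)²)² = (1510 + 900)² = 2410² = 5808100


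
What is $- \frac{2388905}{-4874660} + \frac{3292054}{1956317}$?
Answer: $\frac{4144219882905}{1907276045444} \approx 2.1728$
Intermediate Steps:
$- \frac{2388905}{-4874660} + \frac{3292054}{1956317} = \left(-2388905\right) \left(- \frac{1}{4874660}\right) + 3292054 \cdot \frac{1}{1956317} = \frac{477781}{974932} + \frac{3292054}{1956317} = \frac{4144219882905}{1907276045444}$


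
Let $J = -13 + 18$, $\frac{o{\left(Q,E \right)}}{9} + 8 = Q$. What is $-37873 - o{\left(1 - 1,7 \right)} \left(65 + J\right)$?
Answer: $-32833$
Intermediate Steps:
$o{\left(Q,E \right)} = -72 + 9 Q$
$J = 5$
$-37873 - o{\left(1 - 1,7 \right)} \left(65 + J\right) = -37873 - \left(-72 + 9 \left(1 - 1\right)\right) \left(65 + 5\right) = -37873 - \left(-72 + 9 \cdot 0\right) 70 = -37873 - \left(-72 + 0\right) 70 = -37873 - \left(-72\right) 70 = -37873 - -5040 = -37873 + 5040 = -32833$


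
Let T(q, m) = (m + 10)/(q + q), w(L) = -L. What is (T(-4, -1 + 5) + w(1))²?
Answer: 121/16 ≈ 7.5625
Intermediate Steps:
T(q, m) = (10 + m)/(2*q) (T(q, m) = (10 + m)/((2*q)) = (10 + m)*(1/(2*q)) = (10 + m)/(2*q))
(T(-4, -1 + 5) + w(1))² = ((½)*(10 + (-1 + 5))/(-4) - 1*1)² = ((½)*(-¼)*(10 + 4) - 1)² = ((½)*(-¼)*14 - 1)² = (-7/4 - 1)² = (-11/4)² = 121/16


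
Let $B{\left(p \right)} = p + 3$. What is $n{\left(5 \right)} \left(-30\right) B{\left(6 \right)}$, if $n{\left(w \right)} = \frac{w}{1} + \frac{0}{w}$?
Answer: $-1350$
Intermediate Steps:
$n{\left(w \right)} = w$ ($n{\left(w \right)} = w 1 + 0 = w + 0 = w$)
$B{\left(p \right)} = 3 + p$
$n{\left(5 \right)} \left(-30\right) B{\left(6 \right)} = 5 \left(-30\right) \left(3 + 6\right) = \left(-150\right) 9 = -1350$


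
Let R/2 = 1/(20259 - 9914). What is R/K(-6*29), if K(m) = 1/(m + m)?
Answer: -696/10345 ≈ -0.067279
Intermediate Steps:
K(m) = 1/(2*m)
R = 2/10345 (R = 2/(20259 - 9914) = 2/10345 ≈ 0.00019333)
R/K(-6*29) = 2/(10345*((1/(2*((-6*29)))))) = 2/(10345*(((1/2)/(-174)))) = 2/(10345*(((1/2)*(-1/174)))) = 2/(10345*(-1/348)) = (2/10345)*(-348) = -696/10345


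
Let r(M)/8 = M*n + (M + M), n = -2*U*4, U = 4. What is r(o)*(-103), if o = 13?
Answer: 321360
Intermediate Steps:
n = -32 (n = -2*4*4 = -8*4 = -32)
r(M) = -240*M (r(M) = 8*(M*(-32) + (M + M)) = 8*(-32*M + 2*M) = 8*(-30*M) = -240*M)
r(o)*(-103) = -240*13*(-103) = -3120*(-103) = 321360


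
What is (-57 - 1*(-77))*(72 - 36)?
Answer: 720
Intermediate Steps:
(-57 - 1*(-77))*(72 - 36) = (-57 + 77)*36 = 20*36 = 720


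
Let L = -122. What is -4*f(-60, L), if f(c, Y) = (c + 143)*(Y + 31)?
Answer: 30212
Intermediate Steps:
f(c, Y) = (31 + Y)*(143 + c) (f(c, Y) = (143 + c)*(31 + Y) = (31 + Y)*(143 + c))
-4*f(-60, L) = -4*(4433 + 31*(-60) + 143*(-122) - 122*(-60)) = -4*(4433 - 1860 - 17446 + 7320) = -4*(-7553) = 30212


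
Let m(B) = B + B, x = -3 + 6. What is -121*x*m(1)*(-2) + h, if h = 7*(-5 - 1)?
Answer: 1410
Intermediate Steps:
x = 3
m(B) = 2*B
h = -42 (h = 7*(-6) = -42)
-121*x*m(1)*(-2) + h = -121*3*(2*1)*(-2) - 42 = -121*3*2*(-2) - 42 = -726*(-2) - 42 = -121*(-12) - 42 = 1452 - 42 = 1410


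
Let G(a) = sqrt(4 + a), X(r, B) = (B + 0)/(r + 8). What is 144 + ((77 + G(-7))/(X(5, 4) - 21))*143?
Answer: -104407/269 - 1859*I*sqrt(3)/269 ≈ -388.13 - 11.97*I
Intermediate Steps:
X(r, B) = B/(8 + r)
144 + ((77 + G(-7))/(X(5, 4) - 21))*143 = 144 + ((77 + sqrt(4 - 7))/(4/(8 + 5) - 21))*143 = 144 + ((77 + sqrt(-3))/(4/13 - 21))*143 = 144 + ((77 + I*sqrt(3))/(4*(1/13) - 21))*143 = 144 + ((77 + I*sqrt(3))/(4/13 - 21))*143 = 144 + ((77 + I*sqrt(3))/(-269/13))*143 = 144 + ((77 + I*sqrt(3))*(-13/269))*143 = 144 + (-1001/269 - 13*I*sqrt(3)/269)*143 = 144 + (-143143/269 - 1859*I*sqrt(3)/269) = -104407/269 - 1859*I*sqrt(3)/269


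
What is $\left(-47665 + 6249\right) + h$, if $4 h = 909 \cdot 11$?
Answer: $- \frac{155665}{4} \approx -38916.0$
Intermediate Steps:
$h = \frac{9999}{4}$ ($h = \frac{909 \cdot 11}{4} = \frac{1}{4} \cdot 9999 = \frac{9999}{4} \approx 2499.8$)
$\left(-47665 + 6249\right) + h = \left(-47665 + 6249\right) + \frac{9999}{4} = -41416 + \frac{9999}{4} = - \frac{155665}{4}$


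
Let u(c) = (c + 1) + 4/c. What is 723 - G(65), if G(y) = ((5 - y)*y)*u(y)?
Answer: 258363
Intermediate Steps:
u(c) = 1 + c + 4/c (u(c) = (1 + c) + 4/c = 1 + c + 4/c)
G(y) = y*(5 - y)*(1 + y + 4/y) (G(y) = ((5 - y)*y)*(1 + y + 4/y) = (y*(5 - y))*(1 + y + 4/y) = y*(5 - y)*(1 + y + 4/y))
723 - G(65) = 723 - (-1)*(-5 + 65)*(4 + 65*(1 + 65)) = 723 - (-1)*60*(4 + 65*66) = 723 - (-1)*60*(4 + 4290) = 723 - (-1)*60*4294 = 723 - 1*(-257640) = 723 + 257640 = 258363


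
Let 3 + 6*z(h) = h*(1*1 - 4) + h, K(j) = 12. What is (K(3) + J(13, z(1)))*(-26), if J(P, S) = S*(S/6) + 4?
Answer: -45253/108 ≈ -419.01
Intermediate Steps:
z(h) = -½ - h/3 (z(h) = -½ + (h*(1*1 - 4) + h)/6 = -½ + (h*(1 - 4) + h)/6 = -½ + (h*(-3) + h)/6 = -½ + (-3*h + h)/6 = -½ + (-2*h)/6 = -½ - h/3)
J(P, S) = 4 + S²/6 (J(P, S) = S*(S*(⅙)) + 4 = S*(S/6) + 4 = S²/6 + 4 = 4 + S²/6)
(K(3) + J(13, z(1)))*(-26) = (12 + (4 + (-½ - ⅓*1)²/6))*(-26) = (12 + (4 + (-½ - ⅓)²/6))*(-26) = (12 + (4 + (-⅚)²/6))*(-26) = (12 + (4 + (⅙)*(25/36)))*(-26) = (12 + (4 + 25/216))*(-26) = (12 + 889/216)*(-26) = (3481/216)*(-26) = -45253/108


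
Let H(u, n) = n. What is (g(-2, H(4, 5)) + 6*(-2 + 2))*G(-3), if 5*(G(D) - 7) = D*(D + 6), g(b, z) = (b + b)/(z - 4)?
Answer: -104/5 ≈ -20.800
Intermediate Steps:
g(b, z) = 2*b/(-4 + z) (g(b, z) = (2*b)/(-4 + z) = 2*b/(-4 + z))
G(D) = 7 + D*(6 + D)/5 (G(D) = 7 + (D*(D + 6))/5 = 7 + (D*(6 + D))/5 = 7 + D*(6 + D)/5)
(g(-2, H(4, 5)) + 6*(-2 + 2))*G(-3) = (2*(-2)/(-4 + 5) + 6*(-2 + 2))*(7 + (⅕)*(-3)² + (6/5)*(-3)) = (2*(-2)/1 + 6*0)*(7 + (⅕)*9 - 18/5) = (2*(-2)*1 + 0)*(7 + 9/5 - 18/5) = (-4 + 0)*(26/5) = -4*26/5 = -104/5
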